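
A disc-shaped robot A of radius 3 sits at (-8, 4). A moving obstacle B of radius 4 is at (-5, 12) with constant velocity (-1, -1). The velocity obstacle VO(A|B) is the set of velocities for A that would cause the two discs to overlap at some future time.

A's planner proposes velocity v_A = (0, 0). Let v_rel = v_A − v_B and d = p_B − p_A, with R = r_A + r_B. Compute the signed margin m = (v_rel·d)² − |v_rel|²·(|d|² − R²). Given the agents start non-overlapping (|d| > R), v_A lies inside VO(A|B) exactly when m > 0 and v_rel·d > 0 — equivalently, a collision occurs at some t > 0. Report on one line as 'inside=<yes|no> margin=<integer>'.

d = (3, 8),  |d|² = 73;  R = 3+4 = 7,  c = 73−7² = 24
v_rel = (1, 1),  |v_rel|² = 2;  v_rel·d = (1)·(3) + (1)·(8) = 11
2·t² − 22·t + 24 = 0  ⇒  m = 11² − 2·24 = 73
m = 73 > 0,  v_rel·d = 11 > 0  ⇒  inside

inside=yes margin=73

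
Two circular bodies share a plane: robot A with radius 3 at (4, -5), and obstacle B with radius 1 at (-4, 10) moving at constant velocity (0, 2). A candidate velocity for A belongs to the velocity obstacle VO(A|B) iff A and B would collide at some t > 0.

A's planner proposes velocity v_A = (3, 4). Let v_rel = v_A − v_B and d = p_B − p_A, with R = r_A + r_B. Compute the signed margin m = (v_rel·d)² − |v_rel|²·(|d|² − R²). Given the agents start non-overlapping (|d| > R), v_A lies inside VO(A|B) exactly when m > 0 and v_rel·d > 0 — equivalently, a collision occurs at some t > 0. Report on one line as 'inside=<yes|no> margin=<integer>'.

d = (-8, 15),  |d|² = 289;  R = 3+1 = 4,  c = 289−4² = 273
v_rel = (3, 2),  |v_rel|² = 13;  v_rel·d = (3)·(-8) + (2)·(15) = 6
13·t² − 12·t + 273 = 0  ⇒  m = 6² − 13·273 = -3513
m = -3513 < 0,  v_rel·d = 6 > 0  ⇒  outside

inside=no margin=-3513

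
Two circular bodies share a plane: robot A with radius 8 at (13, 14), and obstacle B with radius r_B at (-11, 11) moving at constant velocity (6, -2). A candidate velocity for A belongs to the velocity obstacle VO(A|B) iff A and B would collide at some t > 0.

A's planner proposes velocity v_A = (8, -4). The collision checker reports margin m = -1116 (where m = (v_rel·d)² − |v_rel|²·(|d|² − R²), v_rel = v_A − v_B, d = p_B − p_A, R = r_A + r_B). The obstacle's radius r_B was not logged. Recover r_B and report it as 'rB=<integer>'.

m = -1116
d = (-24, -3);  v_rel = (2, -2),  |v_rel|² = 8
v_rel×d = (2)·(-3) − (-2)·(-24) = -54
since m = R²·8 − (-54)²:  R² = (2916 + -1116) / 8 = 225
R = √225 = 15  ⇒  r_B = 15 − 8 = 7

rB=7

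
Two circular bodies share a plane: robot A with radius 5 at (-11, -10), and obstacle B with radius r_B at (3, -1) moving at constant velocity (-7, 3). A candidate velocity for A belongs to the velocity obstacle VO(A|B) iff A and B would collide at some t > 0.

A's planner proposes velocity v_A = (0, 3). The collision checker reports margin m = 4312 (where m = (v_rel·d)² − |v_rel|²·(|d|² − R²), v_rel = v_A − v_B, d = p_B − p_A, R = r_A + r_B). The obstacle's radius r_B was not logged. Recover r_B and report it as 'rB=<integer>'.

m = 4312
d = (14, 9);  v_rel = (7, 0),  |v_rel|² = 49
v_rel×d = (7)·(9) − (0)·(14) = 63
since m = R²·49 − 63²:  R² = (3969 + 4312) / 49 = 169
R = √169 = 13  ⇒  r_B = 13 − 5 = 8

rB=8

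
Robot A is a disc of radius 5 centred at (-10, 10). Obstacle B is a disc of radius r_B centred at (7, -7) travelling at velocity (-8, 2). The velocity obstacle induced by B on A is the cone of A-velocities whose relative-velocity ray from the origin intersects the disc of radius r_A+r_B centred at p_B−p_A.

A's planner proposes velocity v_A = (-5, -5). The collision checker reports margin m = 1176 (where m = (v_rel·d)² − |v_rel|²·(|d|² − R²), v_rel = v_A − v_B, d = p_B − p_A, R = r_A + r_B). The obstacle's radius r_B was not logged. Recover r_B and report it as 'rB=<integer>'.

m = 1176
d = (17, -17);  v_rel = (3, -7),  |v_rel|² = 58
v_rel×d = (3)·(-17) − (-7)·(17) = 68
since m = R²·58 − 68²:  R² = (4624 + 1176) / 58 = 100
R = √100 = 10  ⇒  r_B = 10 − 5 = 5

rB=5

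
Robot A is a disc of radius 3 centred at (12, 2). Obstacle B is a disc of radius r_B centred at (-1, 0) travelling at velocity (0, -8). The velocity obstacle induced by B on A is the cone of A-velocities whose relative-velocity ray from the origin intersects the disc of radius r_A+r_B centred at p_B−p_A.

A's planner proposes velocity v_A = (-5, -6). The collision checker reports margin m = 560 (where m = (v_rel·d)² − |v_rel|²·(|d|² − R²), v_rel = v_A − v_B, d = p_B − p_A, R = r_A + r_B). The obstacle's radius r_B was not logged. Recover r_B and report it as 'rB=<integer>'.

m = 560
d = (-13, -2);  v_rel = (-5, 2),  |v_rel|² = 29
v_rel×d = (-5)·(-2) − (2)·(-13) = 36
since m = R²·29 − 36²:  R² = (1296 + 560) / 29 = 64
R = √64 = 8  ⇒  r_B = 8 − 3 = 5

rB=5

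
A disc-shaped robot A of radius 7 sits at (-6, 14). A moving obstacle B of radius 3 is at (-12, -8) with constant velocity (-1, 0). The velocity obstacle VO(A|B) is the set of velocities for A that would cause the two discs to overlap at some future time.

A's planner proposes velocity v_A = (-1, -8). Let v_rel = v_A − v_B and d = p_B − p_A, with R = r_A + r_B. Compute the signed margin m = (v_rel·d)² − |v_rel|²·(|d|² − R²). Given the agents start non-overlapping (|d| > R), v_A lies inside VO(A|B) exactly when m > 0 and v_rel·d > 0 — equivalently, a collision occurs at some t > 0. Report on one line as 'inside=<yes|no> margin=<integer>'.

d = (-6, -22),  |d|² = 520;  R = 7+3 = 10,  c = 520−10² = 420
v_rel = (0, -8),  |v_rel|² = 64;  v_rel·d = (0)·(-6) + (-8)·(-22) = 176
64·t² − 352·t + 420 = 0  ⇒  m = 176² − 64·420 = 4096
m = 4096 > 0,  v_rel·d = 176 > 0  ⇒  inside

inside=yes margin=4096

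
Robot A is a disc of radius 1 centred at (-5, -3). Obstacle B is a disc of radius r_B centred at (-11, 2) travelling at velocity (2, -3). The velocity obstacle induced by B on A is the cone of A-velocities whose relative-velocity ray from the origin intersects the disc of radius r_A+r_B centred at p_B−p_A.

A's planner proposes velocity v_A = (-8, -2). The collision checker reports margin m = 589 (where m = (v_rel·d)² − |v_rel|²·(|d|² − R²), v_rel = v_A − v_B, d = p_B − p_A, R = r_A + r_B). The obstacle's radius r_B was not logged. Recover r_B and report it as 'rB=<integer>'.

m = 589
d = (-6, 5);  v_rel = (-10, 1),  |v_rel|² = 101
v_rel×d = (-10)·(5) − (1)·(-6) = -44
since m = R²·101 − (-44)²:  R² = (1936 + 589) / 101 = 25
R = √25 = 5  ⇒  r_B = 5 − 1 = 4

rB=4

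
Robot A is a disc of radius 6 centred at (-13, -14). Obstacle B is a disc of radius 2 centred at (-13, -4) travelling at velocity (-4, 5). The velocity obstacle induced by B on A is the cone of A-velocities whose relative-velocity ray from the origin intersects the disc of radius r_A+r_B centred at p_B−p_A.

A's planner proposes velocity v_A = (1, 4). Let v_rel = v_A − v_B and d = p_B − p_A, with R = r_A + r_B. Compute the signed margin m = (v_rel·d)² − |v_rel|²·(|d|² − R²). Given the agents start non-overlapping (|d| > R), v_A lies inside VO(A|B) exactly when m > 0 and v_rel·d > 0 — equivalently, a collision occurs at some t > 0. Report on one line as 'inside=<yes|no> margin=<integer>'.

d = (0, 10),  |d|² = 100;  R = 6+2 = 8,  c = 100−8² = 36
v_rel = (5, -1),  |v_rel|² = 26;  v_rel·d = (5)·(0) + (-1)·(10) = -10
26·t² + 20·t + 36 = 0  ⇒  m = (-10)² − 26·36 = -836
m = -836 < 0,  v_rel·d = -10 < 0  ⇒  outside

inside=no margin=-836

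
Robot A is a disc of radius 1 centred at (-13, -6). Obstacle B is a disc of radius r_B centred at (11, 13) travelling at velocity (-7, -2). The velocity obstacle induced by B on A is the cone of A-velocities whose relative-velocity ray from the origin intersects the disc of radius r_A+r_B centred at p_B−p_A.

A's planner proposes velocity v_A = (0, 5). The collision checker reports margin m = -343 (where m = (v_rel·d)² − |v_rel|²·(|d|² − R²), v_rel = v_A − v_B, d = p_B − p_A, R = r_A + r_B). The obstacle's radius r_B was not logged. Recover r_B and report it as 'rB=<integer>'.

m = -343
d = (24, 19);  v_rel = (7, 7),  |v_rel|² = 98
v_rel×d = (7)·(19) − (7)·(24) = -35
since m = R²·98 − (-35)²:  R² = (1225 + -343) / 98 = 9
R = √9 = 3  ⇒  r_B = 3 − 1 = 2

rB=2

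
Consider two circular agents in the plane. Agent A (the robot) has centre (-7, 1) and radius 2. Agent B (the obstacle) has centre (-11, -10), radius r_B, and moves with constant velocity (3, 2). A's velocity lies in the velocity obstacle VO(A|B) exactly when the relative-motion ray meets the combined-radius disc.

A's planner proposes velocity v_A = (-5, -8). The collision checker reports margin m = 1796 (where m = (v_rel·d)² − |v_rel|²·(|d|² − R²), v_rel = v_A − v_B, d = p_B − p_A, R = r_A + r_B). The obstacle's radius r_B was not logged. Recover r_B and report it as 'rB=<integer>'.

m = 1796
d = (-4, -11);  v_rel = (-8, -10),  |v_rel|² = 164
v_rel×d = (-8)·(-11) − (-10)·(-4) = 48
since m = R²·164 − 48²:  R² = (2304 + 1796) / 164 = 25
R = √25 = 5  ⇒  r_B = 5 − 2 = 3

rB=3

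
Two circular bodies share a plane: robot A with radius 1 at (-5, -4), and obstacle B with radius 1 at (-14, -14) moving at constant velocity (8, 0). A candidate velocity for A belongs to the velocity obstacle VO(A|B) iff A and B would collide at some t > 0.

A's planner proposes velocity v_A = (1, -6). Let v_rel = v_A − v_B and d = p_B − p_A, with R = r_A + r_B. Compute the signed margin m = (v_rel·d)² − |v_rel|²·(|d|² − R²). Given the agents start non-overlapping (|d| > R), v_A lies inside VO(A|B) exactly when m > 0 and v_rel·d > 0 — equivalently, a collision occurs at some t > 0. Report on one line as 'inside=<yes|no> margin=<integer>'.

d = (-9, -10),  |d|² = 181;  R = 1+1 = 2,  c = 181−2² = 177
v_rel = (-7, -6),  |v_rel|² = 85;  v_rel·d = (-7)·(-9) + (-6)·(-10) = 123
85·t² − 246·t + 177 = 0  ⇒  m = 123² − 85·177 = 84
m = 84 > 0,  v_rel·d = 123 > 0  ⇒  inside

inside=yes margin=84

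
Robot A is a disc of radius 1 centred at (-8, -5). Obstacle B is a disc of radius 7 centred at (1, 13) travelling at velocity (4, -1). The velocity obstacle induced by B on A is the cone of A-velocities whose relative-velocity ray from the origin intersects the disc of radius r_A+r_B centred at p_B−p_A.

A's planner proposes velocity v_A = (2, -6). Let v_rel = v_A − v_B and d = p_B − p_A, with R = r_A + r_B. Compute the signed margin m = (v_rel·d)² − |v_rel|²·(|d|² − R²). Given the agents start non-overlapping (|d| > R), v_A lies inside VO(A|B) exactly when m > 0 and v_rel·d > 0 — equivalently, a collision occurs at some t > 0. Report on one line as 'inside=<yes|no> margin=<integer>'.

d = (9, 18),  |d|² = 405;  R = 1+7 = 8,  c = 405−8² = 341
v_rel = (-2, -5),  |v_rel|² = 29;  v_rel·d = (-2)·(9) + (-5)·(18) = -108
29·t² + 216·t + 341 = 0  ⇒  m = (-108)² − 29·341 = 1775
m = 1775 > 0,  v_rel·d = -108 < 0  ⇒  outside

inside=no margin=1775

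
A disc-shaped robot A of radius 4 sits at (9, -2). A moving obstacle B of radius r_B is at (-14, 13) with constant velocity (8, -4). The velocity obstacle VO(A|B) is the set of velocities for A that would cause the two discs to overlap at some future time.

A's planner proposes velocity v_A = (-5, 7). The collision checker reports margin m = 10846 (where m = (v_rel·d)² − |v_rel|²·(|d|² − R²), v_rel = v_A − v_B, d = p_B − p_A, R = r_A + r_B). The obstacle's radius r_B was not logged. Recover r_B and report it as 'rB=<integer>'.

m = 10846
d = (-23, 15);  v_rel = (-13, 11),  |v_rel|² = 290
v_rel×d = (-13)·(15) − (11)·(-23) = 58
since m = R²·290 − 58²:  R² = (3364 + 10846) / 290 = 49
R = √49 = 7  ⇒  r_B = 7 − 4 = 3

rB=3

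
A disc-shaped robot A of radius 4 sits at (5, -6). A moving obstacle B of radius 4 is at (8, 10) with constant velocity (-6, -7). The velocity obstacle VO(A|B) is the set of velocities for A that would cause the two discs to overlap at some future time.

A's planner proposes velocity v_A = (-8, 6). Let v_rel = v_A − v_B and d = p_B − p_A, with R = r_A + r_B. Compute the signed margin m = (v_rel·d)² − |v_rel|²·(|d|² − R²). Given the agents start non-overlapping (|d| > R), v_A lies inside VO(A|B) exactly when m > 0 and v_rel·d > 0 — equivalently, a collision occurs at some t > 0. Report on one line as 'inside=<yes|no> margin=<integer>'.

d = (3, 16),  |d|² = 265;  R = 4+4 = 8,  c = 265−8² = 201
v_rel = (-2, 13),  |v_rel|² = 173;  v_rel·d = (-2)·(3) + (13)·(16) = 202
173·t² − 404·t + 201 = 0  ⇒  m = 202² − 173·201 = 6031
m = 6031 > 0,  v_rel·d = 202 > 0  ⇒  inside

inside=yes margin=6031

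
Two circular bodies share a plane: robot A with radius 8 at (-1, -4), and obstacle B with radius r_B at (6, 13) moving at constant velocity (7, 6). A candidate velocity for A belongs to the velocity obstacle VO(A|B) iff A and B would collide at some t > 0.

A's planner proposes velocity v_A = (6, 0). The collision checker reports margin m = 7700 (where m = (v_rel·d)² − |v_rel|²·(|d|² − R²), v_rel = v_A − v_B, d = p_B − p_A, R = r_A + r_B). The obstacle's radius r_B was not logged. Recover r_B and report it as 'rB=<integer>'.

m = 7700
d = (7, 17);  v_rel = (-1, -6),  |v_rel|² = 37
v_rel×d = (-1)·(17) − (-6)·(7) = 25
since m = R²·37 − 25²:  R² = (625 + 7700) / 37 = 225
R = √225 = 15  ⇒  r_B = 15 − 8 = 7

rB=7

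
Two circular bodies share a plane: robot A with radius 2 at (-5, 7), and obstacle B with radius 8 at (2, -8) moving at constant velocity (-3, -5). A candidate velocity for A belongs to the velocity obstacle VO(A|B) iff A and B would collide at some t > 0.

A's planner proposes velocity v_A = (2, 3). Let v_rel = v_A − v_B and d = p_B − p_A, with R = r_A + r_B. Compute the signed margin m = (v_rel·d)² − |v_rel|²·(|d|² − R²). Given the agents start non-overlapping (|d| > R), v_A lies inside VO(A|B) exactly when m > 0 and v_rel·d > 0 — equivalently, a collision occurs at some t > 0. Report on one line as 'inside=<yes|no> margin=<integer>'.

d = (7, -15),  |d|² = 274;  R = 2+8 = 10,  c = 274−10² = 174
v_rel = (5, 8),  |v_rel|² = 89;  v_rel·d = (5)·(7) + (8)·(-15) = -85
89·t² + 170·t + 174 = 0  ⇒  m = (-85)² − 89·174 = -8261
m = -8261 < 0,  v_rel·d = -85 < 0  ⇒  outside

inside=no margin=-8261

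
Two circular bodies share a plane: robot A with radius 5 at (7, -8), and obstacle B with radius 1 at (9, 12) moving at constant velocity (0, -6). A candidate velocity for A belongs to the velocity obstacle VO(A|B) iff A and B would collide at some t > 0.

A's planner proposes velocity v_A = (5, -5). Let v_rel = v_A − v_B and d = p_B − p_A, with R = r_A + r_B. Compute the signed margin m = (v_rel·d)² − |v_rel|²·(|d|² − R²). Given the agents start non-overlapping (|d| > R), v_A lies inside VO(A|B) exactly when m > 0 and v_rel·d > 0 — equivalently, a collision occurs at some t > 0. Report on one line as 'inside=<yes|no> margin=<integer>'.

d = (2, 20),  |d|² = 404;  R = 5+1 = 6,  c = 404−6² = 368
v_rel = (5, 1),  |v_rel|² = 26;  v_rel·d = (5)·(2) + (1)·(20) = 30
26·t² − 60·t + 368 = 0  ⇒  m = 30² − 26·368 = -8668
m = -8668 < 0,  v_rel·d = 30 > 0  ⇒  outside

inside=no margin=-8668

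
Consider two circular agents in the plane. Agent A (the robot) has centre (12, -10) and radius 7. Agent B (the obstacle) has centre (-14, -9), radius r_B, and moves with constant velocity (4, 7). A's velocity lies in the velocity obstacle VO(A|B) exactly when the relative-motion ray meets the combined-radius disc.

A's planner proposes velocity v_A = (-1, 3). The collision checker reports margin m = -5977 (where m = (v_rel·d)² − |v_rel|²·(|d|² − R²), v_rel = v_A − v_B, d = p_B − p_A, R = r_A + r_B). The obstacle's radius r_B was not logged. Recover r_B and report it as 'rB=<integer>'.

m = -5977
d = (-26, 1);  v_rel = (-5, -4),  |v_rel|² = 41
v_rel×d = (-5)·(1) − (-4)·(-26) = -109
since m = R²·41 − (-109)²:  R² = (11881 + -5977) / 41 = 144
R = √144 = 12  ⇒  r_B = 12 − 7 = 5

rB=5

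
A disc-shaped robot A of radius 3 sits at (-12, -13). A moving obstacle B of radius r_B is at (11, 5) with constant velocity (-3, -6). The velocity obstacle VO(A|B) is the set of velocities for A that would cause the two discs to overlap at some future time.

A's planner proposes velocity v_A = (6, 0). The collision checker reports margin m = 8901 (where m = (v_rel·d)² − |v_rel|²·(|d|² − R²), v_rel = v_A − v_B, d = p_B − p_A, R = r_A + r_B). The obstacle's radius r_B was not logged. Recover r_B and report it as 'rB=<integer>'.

m = 8901
d = (23, 18);  v_rel = (9, 6),  |v_rel|² = 117
v_rel×d = (9)·(18) − (6)·(23) = 24
since m = R²·117 − 24²:  R² = (576 + 8901) / 117 = 81
R = √81 = 9  ⇒  r_B = 9 − 3 = 6

rB=6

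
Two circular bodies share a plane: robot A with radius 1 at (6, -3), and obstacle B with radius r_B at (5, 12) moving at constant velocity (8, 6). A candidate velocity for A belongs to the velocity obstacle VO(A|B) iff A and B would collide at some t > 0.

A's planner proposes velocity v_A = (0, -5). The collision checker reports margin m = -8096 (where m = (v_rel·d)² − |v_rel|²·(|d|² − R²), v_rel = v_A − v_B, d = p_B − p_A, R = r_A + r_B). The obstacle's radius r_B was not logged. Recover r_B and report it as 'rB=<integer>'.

m = -8096
d = (-1, 15);  v_rel = (-8, -11),  |v_rel|² = 185
v_rel×d = (-8)·(15) − (-11)·(-1) = -131
since m = R²·185 − (-131)²:  R² = (17161 + -8096) / 185 = 49
R = √49 = 7  ⇒  r_B = 7 − 1 = 6

rB=6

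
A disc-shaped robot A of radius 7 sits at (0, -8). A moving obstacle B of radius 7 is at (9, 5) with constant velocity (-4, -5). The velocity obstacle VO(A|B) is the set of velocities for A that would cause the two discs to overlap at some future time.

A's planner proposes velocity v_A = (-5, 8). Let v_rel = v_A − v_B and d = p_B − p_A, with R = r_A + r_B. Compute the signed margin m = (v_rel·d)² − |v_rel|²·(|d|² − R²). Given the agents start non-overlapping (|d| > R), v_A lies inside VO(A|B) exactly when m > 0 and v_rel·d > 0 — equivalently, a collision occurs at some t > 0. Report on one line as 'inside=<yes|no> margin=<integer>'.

d = (9, 13),  |d|² = 250;  R = 7+7 = 14,  c = 250−14² = 54
v_rel = (-1, 13),  |v_rel|² = 170;  v_rel·d = (-1)·(9) + (13)·(13) = 160
170·t² − 320·t + 54 = 0  ⇒  m = 160² − 170·54 = 16420
m = 16420 > 0,  v_rel·d = 160 > 0  ⇒  inside

inside=yes margin=16420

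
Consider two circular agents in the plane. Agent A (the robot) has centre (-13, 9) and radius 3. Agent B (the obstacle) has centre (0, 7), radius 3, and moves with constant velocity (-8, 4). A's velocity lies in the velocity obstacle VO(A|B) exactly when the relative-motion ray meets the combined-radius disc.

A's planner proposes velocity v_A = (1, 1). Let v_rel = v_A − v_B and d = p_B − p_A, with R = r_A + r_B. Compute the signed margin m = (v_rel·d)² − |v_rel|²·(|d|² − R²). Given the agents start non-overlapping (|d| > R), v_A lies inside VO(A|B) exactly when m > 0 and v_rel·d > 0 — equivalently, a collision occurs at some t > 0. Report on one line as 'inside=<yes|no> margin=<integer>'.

d = (13, -2),  |d|² = 173;  R = 3+3 = 6,  c = 173−6² = 137
v_rel = (9, -3),  |v_rel|² = 90;  v_rel·d = (9)·(13) + (-3)·(-2) = 123
90·t² − 246·t + 137 = 0  ⇒  m = 123² − 90·137 = 2799
m = 2799 > 0,  v_rel·d = 123 > 0  ⇒  inside

inside=yes margin=2799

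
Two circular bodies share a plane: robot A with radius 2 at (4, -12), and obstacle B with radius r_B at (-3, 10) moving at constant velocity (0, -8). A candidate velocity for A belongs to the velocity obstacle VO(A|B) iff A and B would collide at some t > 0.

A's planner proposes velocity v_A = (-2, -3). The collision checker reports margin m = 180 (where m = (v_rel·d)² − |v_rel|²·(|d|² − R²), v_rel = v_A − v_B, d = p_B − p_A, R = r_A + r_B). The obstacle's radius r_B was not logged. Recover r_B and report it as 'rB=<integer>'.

m = 180
d = (-7, 22);  v_rel = (-2, 5),  |v_rel|² = 29
v_rel×d = (-2)·(22) − (5)·(-7) = -9
since m = R²·29 − (-9)²:  R² = (81 + 180) / 29 = 9
R = √9 = 3  ⇒  r_B = 3 − 2 = 1

rB=1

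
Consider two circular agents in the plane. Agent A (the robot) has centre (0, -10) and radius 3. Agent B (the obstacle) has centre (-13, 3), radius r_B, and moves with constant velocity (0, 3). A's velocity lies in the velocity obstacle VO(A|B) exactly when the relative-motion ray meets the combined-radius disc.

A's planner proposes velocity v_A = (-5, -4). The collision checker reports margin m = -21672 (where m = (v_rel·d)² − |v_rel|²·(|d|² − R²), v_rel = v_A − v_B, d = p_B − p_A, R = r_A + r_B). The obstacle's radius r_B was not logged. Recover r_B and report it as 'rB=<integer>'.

m = -21672
d = (-13, 13);  v_rel = (-5, -7),  |v_rel|² = 74
v_rel×d = (-5)·(13) − (-7)·(-13) = -156
since m = R²·74 − (-156)²:  R² = (24336 + -21672) / 74 = 36
R = √36 = 6  ⇒  r_B = 6 − 3 = 3

rB=3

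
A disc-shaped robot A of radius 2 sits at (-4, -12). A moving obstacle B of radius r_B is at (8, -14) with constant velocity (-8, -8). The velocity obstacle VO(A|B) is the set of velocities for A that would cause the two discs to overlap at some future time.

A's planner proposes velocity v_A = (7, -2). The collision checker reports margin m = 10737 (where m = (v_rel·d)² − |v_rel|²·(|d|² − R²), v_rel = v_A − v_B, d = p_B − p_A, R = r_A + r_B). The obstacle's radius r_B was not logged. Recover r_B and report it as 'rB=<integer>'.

m = 10737
d = (12, -2);  v_rel = (15, 6),  |v_rel|² = 261
v_rel×d = (15)·(-2) − (6)·(12) = -102
since m = R²·261 − (-102)²:  R² = (10404 + 10737) / 261 = 81
R = √81 = 9  ⇒  r_B = 9 − 2 = 7

rB=7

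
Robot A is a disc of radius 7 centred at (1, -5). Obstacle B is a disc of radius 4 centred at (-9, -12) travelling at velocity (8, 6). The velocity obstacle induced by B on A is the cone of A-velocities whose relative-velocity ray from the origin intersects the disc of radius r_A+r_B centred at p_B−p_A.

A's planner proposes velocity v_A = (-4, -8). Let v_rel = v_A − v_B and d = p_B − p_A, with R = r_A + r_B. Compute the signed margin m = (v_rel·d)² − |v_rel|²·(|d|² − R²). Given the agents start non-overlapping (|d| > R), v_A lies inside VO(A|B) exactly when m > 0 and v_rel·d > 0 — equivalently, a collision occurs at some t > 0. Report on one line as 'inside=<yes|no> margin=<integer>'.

d = (-10, -7),  |d|² = 149;  R = 7+4 = 11,  c = 149−11² = 28
v_rel = (-12, -14),  |v_rel|² = 340;  v_rel·d = (-12)·(-10) + (-14)·(-7) = 218
340·t² − 436·t + 28 = 0  ⇒  m = 218² − 340·28 = 38004
m = 38004 > 0,  v_rel·d = 218 > 0  ⇒  inside

inside=yes margin=38004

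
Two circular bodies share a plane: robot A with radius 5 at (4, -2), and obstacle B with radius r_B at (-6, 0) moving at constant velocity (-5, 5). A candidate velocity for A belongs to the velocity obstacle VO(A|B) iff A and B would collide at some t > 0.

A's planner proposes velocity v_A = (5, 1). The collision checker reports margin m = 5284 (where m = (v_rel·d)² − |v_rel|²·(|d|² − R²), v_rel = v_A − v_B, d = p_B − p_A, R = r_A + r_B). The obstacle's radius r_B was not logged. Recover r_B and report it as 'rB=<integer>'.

m = 5284
d = (-10, 2);  v_rel = (10, -4),  |v_rel|² = 116
v_rel×d = (10)·(2) − (-4)·(-10) = -20
since m = R²·116 − (-20)²:  R² = (400 + 5284) / 116 = 49
R = √49 = 7  ⇒  r_B = 7 − 5 = 2

rB=2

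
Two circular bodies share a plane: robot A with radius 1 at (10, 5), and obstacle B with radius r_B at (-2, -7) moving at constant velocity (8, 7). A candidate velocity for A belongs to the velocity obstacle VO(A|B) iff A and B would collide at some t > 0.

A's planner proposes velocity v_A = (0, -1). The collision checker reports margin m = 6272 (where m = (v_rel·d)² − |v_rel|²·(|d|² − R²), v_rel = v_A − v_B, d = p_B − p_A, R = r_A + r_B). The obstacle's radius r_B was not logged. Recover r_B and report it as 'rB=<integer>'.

m = 6272
d = (-12, -12);  v_rel = (-8, -8),  |v_rel|² = 128
v_rel×d = (-8)·(-12) − (-8)·(-12) = 0
since m = R²·128 − 0²:  R² = (0 + 6272) / 128 = 49
R = √49 = 7  ⇒  r_B = 7 − 1 = 6

rB=6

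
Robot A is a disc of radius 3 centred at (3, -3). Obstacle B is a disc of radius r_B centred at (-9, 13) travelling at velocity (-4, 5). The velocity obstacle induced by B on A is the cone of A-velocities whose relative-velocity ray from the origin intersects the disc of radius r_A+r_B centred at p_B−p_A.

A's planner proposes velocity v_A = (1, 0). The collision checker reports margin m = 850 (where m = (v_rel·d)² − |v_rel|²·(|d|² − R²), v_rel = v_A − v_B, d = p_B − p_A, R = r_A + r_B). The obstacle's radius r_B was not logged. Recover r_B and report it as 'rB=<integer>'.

m = 850
d = (-12, 16);  v_rel = (5, -5),  |v_rel|² = 50
v_rel×d = (5)·(16) − (-5)·(-12) = 20
since m = R²·50 − 20²:  R² = (400 + 850) / 50 = 25
R = √25 = 5  ⇒  r_B = 5 − 3 = 2

rB=2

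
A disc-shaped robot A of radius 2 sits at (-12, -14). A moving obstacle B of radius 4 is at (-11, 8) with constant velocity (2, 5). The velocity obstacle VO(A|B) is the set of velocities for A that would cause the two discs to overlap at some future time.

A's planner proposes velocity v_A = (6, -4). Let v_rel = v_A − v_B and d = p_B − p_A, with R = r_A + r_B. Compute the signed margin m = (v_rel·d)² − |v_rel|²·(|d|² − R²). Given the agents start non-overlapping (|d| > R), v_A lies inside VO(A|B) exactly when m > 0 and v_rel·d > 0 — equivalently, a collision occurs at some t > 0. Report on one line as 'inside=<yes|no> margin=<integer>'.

d = (1, 22),  |d|² = 485;  R = 2+4 = 6,  c = 485−6² = 449
v_rel = (4, -9),  |v_rel|² = 97;  v_rel·d = (4)·(1) + (-9)·(22) = -194
97·t² + 388·t + 449 = 0  ⇒  m = (-194)² − 97·449 = -5917
m = -5917 < 0,  v_rel·d = -194 < 0  ⇒  outside

inside=no margin=-5917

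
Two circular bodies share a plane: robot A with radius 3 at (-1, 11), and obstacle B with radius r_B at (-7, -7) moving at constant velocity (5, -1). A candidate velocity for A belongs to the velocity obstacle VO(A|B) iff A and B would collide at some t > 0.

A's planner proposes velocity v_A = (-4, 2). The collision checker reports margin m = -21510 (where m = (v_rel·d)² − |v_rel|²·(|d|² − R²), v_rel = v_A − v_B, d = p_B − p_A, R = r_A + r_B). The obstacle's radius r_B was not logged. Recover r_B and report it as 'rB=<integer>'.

m = -21510
d = (-6, -18);  v_rel = (-9, 3),  |v_rel|² = 90
v_rel×d = (-9)·(-18) − (3)·(-6) = 180
since m = R²·90 − 180²:  R² = (32400 + -21510) / 90 = 121
R = √121 = 11  ⇒  r_B = 11 − 3 = 8

rB=8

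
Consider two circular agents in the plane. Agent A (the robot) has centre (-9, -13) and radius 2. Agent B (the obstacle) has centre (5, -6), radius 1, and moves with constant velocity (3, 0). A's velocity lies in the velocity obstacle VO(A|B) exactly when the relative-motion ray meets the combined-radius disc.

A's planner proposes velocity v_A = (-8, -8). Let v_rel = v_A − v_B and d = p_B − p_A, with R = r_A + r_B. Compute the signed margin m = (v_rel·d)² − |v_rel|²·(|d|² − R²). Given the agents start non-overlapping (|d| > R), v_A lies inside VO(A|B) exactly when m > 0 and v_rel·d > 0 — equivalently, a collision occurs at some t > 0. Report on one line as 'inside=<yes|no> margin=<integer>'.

d = (14, 7),  |d|² = 245;  R = 2+1 = 3,  c = 245−3² = 236
v_rel = (-11, -8),  |v_rel|² = 185;  v_rel·d = (-11)·(14) + (-8)·(7) = -210
185·t² + 420·t + 236 = 0  ⇒  m = (-210)² − 185·236 = 440
m = 440 > 0,  v_rel·d = -210 < 0  ⇒  outside

inside=no margin=440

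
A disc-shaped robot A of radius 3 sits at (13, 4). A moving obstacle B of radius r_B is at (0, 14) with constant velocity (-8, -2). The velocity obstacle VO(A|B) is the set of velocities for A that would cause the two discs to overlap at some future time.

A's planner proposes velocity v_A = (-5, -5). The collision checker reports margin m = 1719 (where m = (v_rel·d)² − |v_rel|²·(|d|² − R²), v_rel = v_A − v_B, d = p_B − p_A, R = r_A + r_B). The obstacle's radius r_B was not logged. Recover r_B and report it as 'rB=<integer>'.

m = 1719
d = (-13, 10);  v_rel = (3, -3),  |v_rel|² = 18
v_rel×d = (3)·(10) − (-3)·(-13) = -9
since m = R²·18 − (-9)²:  R² = (81 + 1719) / 18 = 100
R = √100 = 10  ⇒  r_B = 10 − 3 = 7

rB=7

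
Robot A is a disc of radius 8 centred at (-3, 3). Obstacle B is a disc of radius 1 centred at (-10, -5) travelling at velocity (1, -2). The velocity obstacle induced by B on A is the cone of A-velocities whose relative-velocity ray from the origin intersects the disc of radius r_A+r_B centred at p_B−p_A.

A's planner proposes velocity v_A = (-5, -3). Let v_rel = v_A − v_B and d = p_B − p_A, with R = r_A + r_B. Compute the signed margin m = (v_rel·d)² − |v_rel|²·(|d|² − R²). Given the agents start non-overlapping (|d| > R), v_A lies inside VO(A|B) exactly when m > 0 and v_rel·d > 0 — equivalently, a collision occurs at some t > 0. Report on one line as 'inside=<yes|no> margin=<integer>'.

d = (-7, -8),  |d|² = 113;  R = 8+1 = 9,  c = 113−9² = 32
v_rel = (-6, -1),  |v_rel|² = 37;  v_rel·d = (-6)·(-7) + (-1)·(-8) = 50
37·t² − 100·t + 32 = 0  ⇒  m = 50² − 37·32 = 1316
m = 1316 > 0,  v_rel·d = 50 > 0  ⇒  inside

inside=yes margin=1316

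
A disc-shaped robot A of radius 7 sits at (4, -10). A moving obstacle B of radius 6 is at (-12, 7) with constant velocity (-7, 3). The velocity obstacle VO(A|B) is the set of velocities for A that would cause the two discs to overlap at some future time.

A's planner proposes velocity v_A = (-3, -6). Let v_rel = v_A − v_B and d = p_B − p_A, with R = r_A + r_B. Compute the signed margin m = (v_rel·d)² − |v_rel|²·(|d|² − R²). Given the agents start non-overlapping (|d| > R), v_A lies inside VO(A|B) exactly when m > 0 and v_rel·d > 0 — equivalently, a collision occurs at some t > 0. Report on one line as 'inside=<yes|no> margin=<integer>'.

d = (-16, 17),  |d|² = 545;  R = 7+6 = 13,  c = 545−13² = 376
v_rel = (4, -9),  |v_rel|² = 97;  v_rel·d = (4)·(-16) + (-9)·(17) = -217
97·t² + 434·t + 376 = 0  ⇒  m = (-217)² − 97·376 = 10617
m = 10617 > 0,  v_rel·d = -217 < 0  ⇒  outside

inside=no margin=10617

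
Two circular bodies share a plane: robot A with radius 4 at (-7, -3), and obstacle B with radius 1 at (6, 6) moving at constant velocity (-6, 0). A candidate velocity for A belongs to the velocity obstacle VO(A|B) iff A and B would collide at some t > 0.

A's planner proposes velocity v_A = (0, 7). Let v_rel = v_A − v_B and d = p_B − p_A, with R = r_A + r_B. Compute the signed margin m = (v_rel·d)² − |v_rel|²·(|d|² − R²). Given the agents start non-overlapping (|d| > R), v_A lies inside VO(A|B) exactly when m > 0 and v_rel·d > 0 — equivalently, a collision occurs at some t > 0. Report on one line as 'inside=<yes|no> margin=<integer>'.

d = (13, 9),  |d|² = 250;  R = 4+1 = 5,  c = 250−5² = 225
v_rel = (6, 7),  |v_rel|² = 85;  v_rel·d = (6)·(13) + (7)·(9) = 141
85·t² − 282·t + 225 = 0  ⇒  m = 141² − 85·225 = 756
m = 756 > 0,  v_rel·d = 141 > 0  ⇒  inside

inside=yes margin=756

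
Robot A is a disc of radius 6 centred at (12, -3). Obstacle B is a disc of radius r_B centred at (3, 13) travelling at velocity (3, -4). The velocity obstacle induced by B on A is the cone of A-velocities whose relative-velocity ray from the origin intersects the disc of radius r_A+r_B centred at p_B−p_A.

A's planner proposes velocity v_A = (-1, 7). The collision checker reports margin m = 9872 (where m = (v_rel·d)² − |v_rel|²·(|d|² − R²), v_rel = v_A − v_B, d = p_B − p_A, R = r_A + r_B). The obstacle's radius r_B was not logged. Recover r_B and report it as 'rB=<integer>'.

m = 9872
d = (-9, 16);  v_rel = (-4, 11),  |v_rel|² = 137
v_rel×d = (-4)·(16) − (11)·(-9) = 35
since m = R²·137 − 35²:  R² = (1225 + 9872) / 137 = 81
R = √81 = 9  ⇒  r_B = 9 − 6 = 3

rB=3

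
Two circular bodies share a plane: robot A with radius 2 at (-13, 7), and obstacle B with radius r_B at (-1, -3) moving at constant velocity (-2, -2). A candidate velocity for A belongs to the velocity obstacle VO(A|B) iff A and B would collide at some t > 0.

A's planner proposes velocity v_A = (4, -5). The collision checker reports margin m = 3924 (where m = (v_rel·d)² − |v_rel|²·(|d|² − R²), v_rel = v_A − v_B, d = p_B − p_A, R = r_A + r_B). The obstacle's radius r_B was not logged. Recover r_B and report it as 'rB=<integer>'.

m = 3924
d = (12, -10);  v_rel = (6, -3),  |v_rel|² = 45
v_rel×d = (6)·(-10) − (-3)·(12) = -24
since m = R²·45 − (-24)²:  R² = (576 + 3924) / 45 = 100
R = √100 = 10  ⇒  r_B = 10 − 2 = 8

rB=8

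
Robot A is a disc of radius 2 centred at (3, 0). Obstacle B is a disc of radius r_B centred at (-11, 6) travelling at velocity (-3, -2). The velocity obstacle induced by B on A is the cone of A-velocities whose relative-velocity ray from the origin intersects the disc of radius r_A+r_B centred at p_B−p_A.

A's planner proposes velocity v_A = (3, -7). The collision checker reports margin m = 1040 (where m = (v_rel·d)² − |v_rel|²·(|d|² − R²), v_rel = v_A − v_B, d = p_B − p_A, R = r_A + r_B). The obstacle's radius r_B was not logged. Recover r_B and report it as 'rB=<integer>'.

m = 1040
d = (-14, 6);  v_rel = (6, -5),  |v_rel|² = 61
v_rel×d = (6)·(6) − (-5)·(-14) = -34
since m = R²·61 − (-34)²:  R² = (1156 + 1040) / 61 = 36
R = √36 = 6  ⇒  r_B = 6 − 2 = 4

rB=4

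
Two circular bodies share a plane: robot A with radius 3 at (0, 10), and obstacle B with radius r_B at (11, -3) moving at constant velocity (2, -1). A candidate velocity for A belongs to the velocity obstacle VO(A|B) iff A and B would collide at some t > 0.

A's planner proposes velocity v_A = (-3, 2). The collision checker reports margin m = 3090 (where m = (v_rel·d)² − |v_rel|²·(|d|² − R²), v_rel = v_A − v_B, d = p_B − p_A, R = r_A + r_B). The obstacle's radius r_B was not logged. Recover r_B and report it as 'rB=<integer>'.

m = 3090
d = (11, -13);  v_rel = (-5, 3),  |v_rel|² = 34
v_rel×d = (-5)·(-13) − (3)·(11) = 32
since m = R²·34 − 32²:  R² = (1024 + 3090) / 34 = 121
R = √121 = 11  ⇒  r_B = 11 − 3 = 8

rB=8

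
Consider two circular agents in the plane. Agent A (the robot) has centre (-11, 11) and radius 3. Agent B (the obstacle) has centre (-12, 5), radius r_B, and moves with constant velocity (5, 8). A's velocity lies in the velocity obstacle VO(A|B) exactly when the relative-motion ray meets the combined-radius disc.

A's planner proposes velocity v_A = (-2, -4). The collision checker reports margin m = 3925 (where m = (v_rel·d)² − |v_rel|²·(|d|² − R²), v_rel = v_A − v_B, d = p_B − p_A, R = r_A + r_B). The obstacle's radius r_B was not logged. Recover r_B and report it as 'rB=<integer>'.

m = 3925
d = (-1, -6);  v_rel = (-7, -12),  |v_rel|² = 193
v_rel×d = (-7)·(-6) − (-12)·(-1) = 30
since m = R²·193 − 30²:  R² = (900 + 3925) / 193 = 25
R = √25 = 5  ⇒  r_B = 5 − 3 = 2

rB=2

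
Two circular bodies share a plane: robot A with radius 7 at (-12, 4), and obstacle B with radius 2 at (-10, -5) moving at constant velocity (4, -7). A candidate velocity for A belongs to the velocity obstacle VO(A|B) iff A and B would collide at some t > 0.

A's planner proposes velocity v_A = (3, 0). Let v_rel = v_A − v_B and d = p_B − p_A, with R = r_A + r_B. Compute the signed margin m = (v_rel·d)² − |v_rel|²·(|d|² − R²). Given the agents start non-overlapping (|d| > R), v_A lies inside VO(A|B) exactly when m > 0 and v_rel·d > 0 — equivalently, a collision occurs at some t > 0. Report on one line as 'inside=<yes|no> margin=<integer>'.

d = (2, -9),  |d|² = 85;  R = 7+2 = 9,  c = 85−9² = 4
v_rel = (-1, 7),  |v_rel|² = 50;  v_rel·d = (-1)·(2) + (7)·(-9) = -65
50·t² + 130·t + 4 = 0  ⇒  m = (-65)² − 50·4 = 4025
m = 4025 > 0,  v_rel·d = -65 < 0  ⇒  outside

inside=no margin=4025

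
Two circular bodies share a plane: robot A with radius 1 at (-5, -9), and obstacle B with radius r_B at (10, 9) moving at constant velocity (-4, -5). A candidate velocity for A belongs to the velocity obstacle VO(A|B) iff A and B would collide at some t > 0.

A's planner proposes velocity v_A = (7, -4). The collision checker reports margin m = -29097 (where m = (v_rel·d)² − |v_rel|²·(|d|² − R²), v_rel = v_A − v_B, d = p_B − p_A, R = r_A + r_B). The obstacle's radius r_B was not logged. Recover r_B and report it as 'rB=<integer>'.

m = -29097
d = (15, 18);  v_rel = (11, 1),  |v_rel|² = 122
v_rel×d = (11)·(18) − (1)·(15) = 183
since m = R²·122 − 183²:  R² = (33489 + -29097) / 122 = 36
R = √36 = 6  ⇒  r_B = 6 − 1 = 5

rB=5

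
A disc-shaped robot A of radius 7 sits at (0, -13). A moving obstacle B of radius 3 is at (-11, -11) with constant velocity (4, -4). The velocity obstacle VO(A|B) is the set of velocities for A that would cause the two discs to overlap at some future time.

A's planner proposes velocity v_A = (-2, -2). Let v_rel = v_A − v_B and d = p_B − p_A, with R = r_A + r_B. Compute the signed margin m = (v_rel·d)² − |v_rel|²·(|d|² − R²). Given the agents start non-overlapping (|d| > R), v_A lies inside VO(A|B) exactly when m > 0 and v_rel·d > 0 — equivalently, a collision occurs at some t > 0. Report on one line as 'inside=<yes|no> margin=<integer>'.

d = (-11, 2),  |d|² = 125;  R = 7+3 = 10,  c = 125−10² = 25
v_rel = (-6, 2),  |v_rel|² = 40;  v_rel·d = (-6)·(-11) + (2)·(2) = 70
40·t² − 140·t + 25 = 0  ⇒  m = 70² − 40·25 = 3900
m = 3900 > 0,  v_rel·d = 70 > 0  ⇒  inside

inside=yes margin=3900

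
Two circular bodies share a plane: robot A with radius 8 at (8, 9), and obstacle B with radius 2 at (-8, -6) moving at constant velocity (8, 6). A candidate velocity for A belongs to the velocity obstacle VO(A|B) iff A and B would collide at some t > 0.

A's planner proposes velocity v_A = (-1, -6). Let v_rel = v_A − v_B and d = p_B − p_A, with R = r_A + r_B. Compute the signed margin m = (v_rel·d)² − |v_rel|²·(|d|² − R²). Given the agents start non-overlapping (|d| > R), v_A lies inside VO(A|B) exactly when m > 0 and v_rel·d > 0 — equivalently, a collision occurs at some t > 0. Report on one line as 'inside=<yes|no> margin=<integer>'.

d = (-16, -15),  |d|² = 481;  R = 8+2 = 10,  c = 481−10² = 381
v_rel = (-9, -12),  |v_rel|² = 225;  v_rel·d = (-9)·(-16) + (-12)·(-15) = 324
225·t² − 648·t + 381 = 0  ⇒  m = 324² − 225·381 = 19251
m = 19251 > 0,  v_rel·d = 324 > 0  ⇒  inside

inside=yes margin=19251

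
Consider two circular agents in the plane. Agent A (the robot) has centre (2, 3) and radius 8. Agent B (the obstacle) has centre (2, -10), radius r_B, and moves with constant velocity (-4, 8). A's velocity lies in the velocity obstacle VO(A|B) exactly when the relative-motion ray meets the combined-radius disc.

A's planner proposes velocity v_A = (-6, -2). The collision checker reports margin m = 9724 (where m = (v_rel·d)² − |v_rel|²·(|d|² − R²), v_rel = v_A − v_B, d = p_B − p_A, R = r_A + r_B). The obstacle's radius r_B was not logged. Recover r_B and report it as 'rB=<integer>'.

m = 9724
d = (0, -13);  v_rel = (-2, -10),  |v_rel|² = 104
v_rel×d = (-2)·(-13) − (-10)·(0) = 26
since m = R²·104 − 26²:  R² = (676 + 9724) / 104 = 100
R = √100 = 10  ⇒  r_B = 10 − 8 = 2

rB=2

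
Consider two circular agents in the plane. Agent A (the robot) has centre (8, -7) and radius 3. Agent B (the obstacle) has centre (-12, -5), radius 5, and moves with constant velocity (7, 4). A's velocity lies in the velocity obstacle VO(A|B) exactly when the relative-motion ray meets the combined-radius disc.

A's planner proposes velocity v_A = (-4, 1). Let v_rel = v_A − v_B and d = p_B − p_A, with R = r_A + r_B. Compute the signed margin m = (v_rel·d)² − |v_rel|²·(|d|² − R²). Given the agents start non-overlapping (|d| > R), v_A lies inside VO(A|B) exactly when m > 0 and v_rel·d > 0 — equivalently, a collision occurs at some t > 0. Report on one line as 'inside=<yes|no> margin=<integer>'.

d = (-20, 2),  |d|² = 404;  R = 3+5 = 8,  c = 404−8² = 340
v_rel = (-11, -3),  |v_rel|² = 130;  v_rel·d = (-11)·(-20) + (-3)·(2) = 214
130·t² − 428·t + 340 = 0  ⇒  m = 214² − 130·340 = 1596
m = 1596 > 0,  v_rel·d = 214 > 0  ⇒  inside

inside=yes margin=1596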